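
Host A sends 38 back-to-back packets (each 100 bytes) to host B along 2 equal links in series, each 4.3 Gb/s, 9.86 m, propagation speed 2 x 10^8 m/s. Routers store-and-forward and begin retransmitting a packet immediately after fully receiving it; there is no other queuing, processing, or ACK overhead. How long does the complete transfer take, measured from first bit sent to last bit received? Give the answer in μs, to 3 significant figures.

Per-hop transmission t_tx = L/R = 800/4300000000 = 0.186047 μs.
Per-hop propagation t_prop = 9.86/200000000 = 0.0493 μs.
Pipeline fill: first packet needs 2·t_tx to clear all hops; remaining 37 packets each add one t_tx.
Total = (2+38-1)·t_tx + 2·t_prop = 39·0.186047 + 2·0.0493 = 7.35 μs.

7.35 μs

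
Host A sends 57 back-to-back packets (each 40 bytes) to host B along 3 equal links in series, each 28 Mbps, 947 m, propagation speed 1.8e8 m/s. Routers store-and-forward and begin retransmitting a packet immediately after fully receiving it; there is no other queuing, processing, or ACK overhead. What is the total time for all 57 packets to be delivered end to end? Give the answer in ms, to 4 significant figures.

0.6901 ms

Per-hop transmission t_tx = L/R = 320/28000000 = 0.0114286 ms.
Per-hop propagation t_prop = 947/180000000 = 0.00526111 ms.
Pipeline fill: first packet needs 3·t_tx to clear all hops; remaining 56 packets each add one t_tx.
Total = (3+57-1)·t_tx + 3·t_prop = 59·0.0114286 + 3·0.00526111 = 0.6901 ms.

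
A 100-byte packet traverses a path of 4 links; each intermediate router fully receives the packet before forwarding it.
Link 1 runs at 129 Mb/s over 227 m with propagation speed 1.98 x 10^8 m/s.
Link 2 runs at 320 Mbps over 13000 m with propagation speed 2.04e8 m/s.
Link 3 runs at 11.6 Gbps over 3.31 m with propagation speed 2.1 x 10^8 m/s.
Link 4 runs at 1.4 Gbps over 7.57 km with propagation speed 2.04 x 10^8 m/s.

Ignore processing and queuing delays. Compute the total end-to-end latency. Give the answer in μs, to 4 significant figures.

111.3 μs

L = 100 × 8 = 800 bits.
Transmission delays (L/R per hop): 6.20155, 2.5, 0.0689655, 0.571429 μs; sum = 9.34194 μs.
Propagation delays (d/s per hop): 1.14646, 63.7255, 0.0157619, 37.1078 μs; sum = 101.996 μs.
End-to-end = 111.3 μs.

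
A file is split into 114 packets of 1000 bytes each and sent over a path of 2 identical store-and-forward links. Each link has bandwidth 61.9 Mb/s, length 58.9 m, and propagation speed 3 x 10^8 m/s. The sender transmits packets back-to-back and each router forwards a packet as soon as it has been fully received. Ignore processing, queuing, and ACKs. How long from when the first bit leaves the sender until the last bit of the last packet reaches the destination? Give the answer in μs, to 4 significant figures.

Per-hop transmission t_tx = L/R = 8000/61900000 = 129.241 μs.
Per-hop propagation t_prop = 58.9/300000000 = 0.196333 μs.
Pipeline fill: first packet needs 2·t_tx to clear all hops; remaining 113 packets each add one t_tx.
Total = (2+114-1)·t_tx + 2·t_prop = 115·129.241 + 2·0.196333 = 14860 μs.

14860 μs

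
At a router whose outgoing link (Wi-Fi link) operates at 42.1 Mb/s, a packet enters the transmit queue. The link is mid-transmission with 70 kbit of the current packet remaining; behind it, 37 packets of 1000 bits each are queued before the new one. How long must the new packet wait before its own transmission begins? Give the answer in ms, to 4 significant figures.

Each queued packet: L/R = 1000/42100000 = 0.023753 ms.
37 queued → 0.87886 ms.
Plus remaining 70000 bits of current packet: 1.66271 ms.
Queuing delay = 2.542 ms.

2.542 ms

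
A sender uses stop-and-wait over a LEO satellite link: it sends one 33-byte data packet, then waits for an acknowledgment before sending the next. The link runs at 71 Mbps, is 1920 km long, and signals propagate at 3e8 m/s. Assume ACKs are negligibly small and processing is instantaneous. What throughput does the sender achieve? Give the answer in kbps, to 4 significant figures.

t_tx = L/R = 264/71000000 = 3.71831e-06 s.
t_prop = 1920000/300000000 = 0.0064 s; RTT = 0.0128 s.
Cycle = t_tx + RTT = 0.0128037 s.
Throughput = L / cycle = 264 / 0.0128037 = 20.62 kbps.

20.62 kbps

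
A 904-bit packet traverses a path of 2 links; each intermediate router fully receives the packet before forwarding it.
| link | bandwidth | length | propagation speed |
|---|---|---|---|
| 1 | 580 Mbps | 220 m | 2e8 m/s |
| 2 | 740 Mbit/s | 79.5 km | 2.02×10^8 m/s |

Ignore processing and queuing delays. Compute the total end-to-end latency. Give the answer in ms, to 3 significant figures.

0.397 ms

Transmission delays (L/R per hop): 0.00155862, 0.00122162 ms; sum = 0.00278024 ms.
Propagation delays (d/s per hop): 0.0011, 0.393564 ms; sum = 0.394664 ms.
End-to-end = 0.397 ms.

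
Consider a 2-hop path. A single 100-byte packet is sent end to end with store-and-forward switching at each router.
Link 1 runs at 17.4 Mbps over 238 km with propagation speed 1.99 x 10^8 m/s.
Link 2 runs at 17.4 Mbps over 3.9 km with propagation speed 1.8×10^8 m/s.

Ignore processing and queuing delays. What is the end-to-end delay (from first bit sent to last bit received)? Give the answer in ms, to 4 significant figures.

L = 100 × 8 = 800 bits.
Transmission delay per hop = L/R = 800/17400000 = 0.045977 ms; 2 hops → 0.091954 ms.
Propagation delays (d/s per hop): 1.19598, 0.0216667 ms; sum = 1.21765 ms.
End-to-end = 1.310 ms.

1.310 ms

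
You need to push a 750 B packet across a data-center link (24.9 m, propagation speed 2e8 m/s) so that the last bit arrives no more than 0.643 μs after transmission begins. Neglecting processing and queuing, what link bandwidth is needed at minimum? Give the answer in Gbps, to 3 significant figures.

L = 6000 bits.
Propagation delay = 24.9 / 200000000 = 0.1245 μs.
Transmission budget = 0.643 − 0.1245 = 0.5185 μs.
R ≥ L / t_tx = 6000 bits / 5.185e-07 s = 11.6 Gbps.

11.6 Gbps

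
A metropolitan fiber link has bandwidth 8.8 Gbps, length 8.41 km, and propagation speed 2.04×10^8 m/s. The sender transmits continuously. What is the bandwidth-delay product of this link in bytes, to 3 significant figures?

Propagation delay = 8410 / 204000000 = 4.12255e-05 s.
BDP = R × t_prop = 8800000000 × 4.12255e-05 = 362784 bits.
In bytes: 362784/8 = 45300 bytes.

45300 bytes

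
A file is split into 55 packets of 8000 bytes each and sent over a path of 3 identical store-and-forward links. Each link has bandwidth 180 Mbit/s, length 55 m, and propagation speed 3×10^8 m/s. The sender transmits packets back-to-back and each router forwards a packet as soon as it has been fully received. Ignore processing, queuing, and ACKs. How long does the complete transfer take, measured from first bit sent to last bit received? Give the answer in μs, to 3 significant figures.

20300 μs

Per-hop transmission t_tx = L/R = 64000/180000000 = 355.556 μs.
Per-hop propagation t_prop = 55/300000000 = 0.183333 μs.
Pipeline fill: first packet needs 3·t_tx to clear all hops; remaining 54 packets each add one t_tx.
Total = (3+55-1)·t_tx + 3·t_prop = 57·355.556 + 3·0.183333 = 20300 μs.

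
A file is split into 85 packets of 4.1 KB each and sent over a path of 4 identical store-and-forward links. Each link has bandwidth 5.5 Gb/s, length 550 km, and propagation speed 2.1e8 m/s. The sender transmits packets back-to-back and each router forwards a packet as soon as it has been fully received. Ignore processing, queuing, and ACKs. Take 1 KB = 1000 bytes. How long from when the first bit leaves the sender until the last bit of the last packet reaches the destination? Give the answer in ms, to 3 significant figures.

11.0 ms

Per-hop transmission t_tx = L/R = 32800/5500000000 = 0.00596364 ms.
Per-hop propagation t_prop = 550000/210000000 = 2.61905 ms.
Pipeline fill: first packet needs 4·t_tx to clear all hops; remaining 84 packets each add one t_tx.
Total = (4+85-1)·t_tx + 4·t_prop = 88·0.00596364 + 4·2.61905 = 11.0 ms.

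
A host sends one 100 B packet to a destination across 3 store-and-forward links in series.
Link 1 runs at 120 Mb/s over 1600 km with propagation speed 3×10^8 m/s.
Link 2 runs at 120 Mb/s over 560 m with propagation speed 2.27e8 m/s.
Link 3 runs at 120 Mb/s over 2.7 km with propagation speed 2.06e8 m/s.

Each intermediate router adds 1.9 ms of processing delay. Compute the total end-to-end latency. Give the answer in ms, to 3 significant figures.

9.17 ms

L = 100 × 8 = 800 bits.
Transmission delay per hop = L/R = 800/120000000 = 0.00666667 ms; 3 hops → 0.02 ms.
Propagation delays (d/s per hop): 5.33333, 0.00246696, 0.0131068 ms; sum = 5.34891 ms.
Processing at 2 router(s): 2 × 1.9 ms = 3.8 ms.
End-to-end = 9.17 ms.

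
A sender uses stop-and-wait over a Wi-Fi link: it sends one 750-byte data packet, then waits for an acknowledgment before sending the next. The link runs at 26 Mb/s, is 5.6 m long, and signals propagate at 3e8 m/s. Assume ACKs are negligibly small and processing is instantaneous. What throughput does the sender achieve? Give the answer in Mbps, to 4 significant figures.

t_tx = L/R = 6000/26000000 = 0.000230769 s.
t_prop = 5.6/300000000 = 1.86667e-08 s; RTT = 3.73333e-08 s.
Cycle = t_tx + RTT = 0.000230807 s.
Throughput = L / cycle = 6000 / 0.000230807 = 26.00 Mbps.

26.00 Mbps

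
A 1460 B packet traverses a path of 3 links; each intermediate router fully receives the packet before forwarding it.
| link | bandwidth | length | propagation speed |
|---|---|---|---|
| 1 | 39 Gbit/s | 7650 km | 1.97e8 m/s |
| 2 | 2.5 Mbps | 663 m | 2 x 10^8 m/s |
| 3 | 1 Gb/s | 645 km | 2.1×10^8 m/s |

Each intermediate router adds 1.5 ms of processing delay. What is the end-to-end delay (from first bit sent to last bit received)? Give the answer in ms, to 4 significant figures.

L = 1460 × 8 = 11680 bits.
Transmission delays (L/R per hop): 0.000299487, 4.672, 0.01168 ms; sum = 4.68398 ms.
Propagation delays (d/s per hop): 38.8325, 0.003315, 3.07143 ms; sum = 41.9072 ms.
Processing at 2 router(s): 2 × 1.5 ms = 3 ms.
End-to-end = 49.59 ms.

49.59 ms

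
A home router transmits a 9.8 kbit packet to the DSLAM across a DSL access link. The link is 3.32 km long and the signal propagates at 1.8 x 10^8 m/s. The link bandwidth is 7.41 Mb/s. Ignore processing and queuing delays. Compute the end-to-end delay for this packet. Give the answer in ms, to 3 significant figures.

1.34 ms

L = 9800 bits.
Transmission delay = L/R = 9800 / 7410000 = 1.32254 ms.
Propagation delay = d/s = 3320 m / 180000000 m/s = 0.0184444 ms.
Total = 1.34 ms.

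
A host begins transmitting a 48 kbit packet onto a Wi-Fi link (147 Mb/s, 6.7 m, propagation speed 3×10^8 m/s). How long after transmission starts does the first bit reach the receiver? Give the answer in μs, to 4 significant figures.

First bit experiences only propagation delay: d/s = 6.7/300000000 = 0.02233 μs.

0.02233 μs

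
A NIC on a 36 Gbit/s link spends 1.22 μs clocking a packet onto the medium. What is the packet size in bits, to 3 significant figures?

43900 bits

L = R × t_tx = 36000000000 b/s × 1.22e-06 s = 43920 bits.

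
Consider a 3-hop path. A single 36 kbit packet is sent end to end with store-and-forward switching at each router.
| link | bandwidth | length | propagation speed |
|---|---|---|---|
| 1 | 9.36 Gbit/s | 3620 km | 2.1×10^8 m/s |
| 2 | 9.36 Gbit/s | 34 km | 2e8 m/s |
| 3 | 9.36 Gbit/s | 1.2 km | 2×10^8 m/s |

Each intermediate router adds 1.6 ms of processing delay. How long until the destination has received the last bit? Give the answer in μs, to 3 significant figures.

20600 μs

L = 36000 bits.
Transmission delay per hop = L/R = 36000/9360000000 = 3.84615 μs; 3 hops → 11.5385 μs.
Propagation delays (d/s per hop): 17238.1, 170, 6 μs; sum = 17414.1 μs.
Processing at 2 router(s): 2 × 1.6 ms = 3200 μs.
End-to-end = 20600 μs.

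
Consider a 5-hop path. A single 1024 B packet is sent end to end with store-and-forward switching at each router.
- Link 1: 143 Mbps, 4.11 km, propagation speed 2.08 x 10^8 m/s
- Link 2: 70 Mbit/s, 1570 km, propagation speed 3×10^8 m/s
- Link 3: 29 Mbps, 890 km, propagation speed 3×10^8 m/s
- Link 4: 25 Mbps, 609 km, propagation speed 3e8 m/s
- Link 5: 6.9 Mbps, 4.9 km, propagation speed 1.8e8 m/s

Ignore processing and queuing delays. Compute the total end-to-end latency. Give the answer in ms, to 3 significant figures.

L = 1024 × 8 = 8192 bits.
Transmission delays (L/R per hop): 0.0572867, 0.117029, 0.282483, 0.32768, 1.18725 ms; sum = 1.97172 ms.
Propagation delays (d/s per hop): 0.0197596, 5.23333, 2.96667, 2.03, 0.0272222 ms; sum = 10.277 ms.
End-to-end = 12.2 ms.

12.2 ms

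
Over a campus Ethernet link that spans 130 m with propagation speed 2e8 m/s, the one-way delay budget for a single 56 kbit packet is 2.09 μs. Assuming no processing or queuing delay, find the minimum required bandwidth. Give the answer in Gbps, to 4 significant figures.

38.89 Gbps

Propagation delay = 130 / 200000000 = 0.65 μs.
Transmission budget = 2.09 − 0.65 = 1.44 μs.
R ≥ L / t_tx = 56000 bits / 1.44e-06 s = 38.89 Gbps.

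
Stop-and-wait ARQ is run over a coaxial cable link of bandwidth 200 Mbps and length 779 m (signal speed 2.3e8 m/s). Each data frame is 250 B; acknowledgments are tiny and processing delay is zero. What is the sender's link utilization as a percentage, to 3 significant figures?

59.6 %

t_tx = L/R = 2000/200000000 = 1e-05 s.
t_prop = 779/2.3e+08 = 3.38696e-06 s; RTT = 6.77391e-06 s.
Cycle = t_tx + RTT = 1.67739e-05 s.
Utilization = t_tx / cycle = 1e-05/1.67739e-05 = 59.6 %.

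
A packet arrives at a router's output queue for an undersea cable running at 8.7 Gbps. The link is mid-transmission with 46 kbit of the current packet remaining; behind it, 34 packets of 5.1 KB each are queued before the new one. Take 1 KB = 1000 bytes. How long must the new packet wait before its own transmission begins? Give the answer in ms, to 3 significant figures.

0.165 ms

Each queued packet: L/R = 40800/8700000000 = 0.00468966 ms.
34 queued → 0.159448 ms.
Plus remaining 46000 bits of current packet: 0.00528736 ms.
Queuing delay = 0.165 ms.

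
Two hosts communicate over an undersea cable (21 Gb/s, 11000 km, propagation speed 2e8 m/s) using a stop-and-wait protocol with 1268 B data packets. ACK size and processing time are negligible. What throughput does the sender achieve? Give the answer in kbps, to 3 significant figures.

t_tx = L/R = 10144/21000000000 = 4.83048e-07 s.
t_prop = 11000000/200000000 = 0.055 s; RTT = 0.11 s.
Cycle = t_tx + RTT = 0.11 s.
Throughput = L / cycle = 10144 / 0.11 = 92.2 kbps.

92.2 kbps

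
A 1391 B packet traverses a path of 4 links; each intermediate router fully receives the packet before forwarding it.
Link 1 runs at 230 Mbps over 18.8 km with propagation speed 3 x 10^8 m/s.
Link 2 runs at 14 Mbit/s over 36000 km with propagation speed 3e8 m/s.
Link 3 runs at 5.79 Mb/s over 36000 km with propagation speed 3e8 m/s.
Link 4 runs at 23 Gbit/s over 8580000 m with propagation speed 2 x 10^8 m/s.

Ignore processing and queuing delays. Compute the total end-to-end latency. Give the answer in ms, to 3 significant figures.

286 ms

L = 1391 × 8 = 11128 bits.
Transmission delays (L/R per hop): 0.0483826, 0.794857, 1.92193, 0.000483826 ms; sum = 2.76566 ms.
Propagation delays (d/s per hop): 0.0626667, 120, 120, 42.9 ms; sum = 282.963 ms.
End-to-end = 286 ms.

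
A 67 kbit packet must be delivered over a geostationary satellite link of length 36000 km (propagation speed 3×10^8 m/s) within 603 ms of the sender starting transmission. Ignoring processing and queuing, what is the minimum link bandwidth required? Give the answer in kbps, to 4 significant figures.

Propagation delay = 36000000 / 300000000 = 120 ms.
Transmission budget = 603 − 120 = 483 ms.
R ≥ L / t_tx = 67000 bits / 0.483 s = 138.7 kbps.

138.7 kbps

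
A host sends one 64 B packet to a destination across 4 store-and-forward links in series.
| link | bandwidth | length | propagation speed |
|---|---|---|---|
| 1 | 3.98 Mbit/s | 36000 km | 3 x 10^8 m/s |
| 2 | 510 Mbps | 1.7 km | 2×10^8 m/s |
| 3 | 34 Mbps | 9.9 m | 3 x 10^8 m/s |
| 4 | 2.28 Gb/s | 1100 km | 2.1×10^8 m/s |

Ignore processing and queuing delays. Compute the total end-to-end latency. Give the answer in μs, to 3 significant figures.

125000 μs

L = 64 × 8 = 512 bits.
Transmission delays (L/R per hop): 128.643, 1.00392, 15.0588, 0.224561 μs; sum = 144.931 μs.
Propagation delays (d/s per hop): 120000, 8.5, 0.033, 5238.1 μs; sum = 125247 μs.
End-to-end = 125000 μs.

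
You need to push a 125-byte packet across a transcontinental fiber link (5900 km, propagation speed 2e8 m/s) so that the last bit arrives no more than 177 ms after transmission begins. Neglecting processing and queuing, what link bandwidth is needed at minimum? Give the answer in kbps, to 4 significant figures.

6.780 kbps

L = 1000 bits.
Propagation delay = 5900000 / 200000000 = 29.5 ms.
Transmission budget = 177 − 29.5 = 147.5 ms.
R ≥ L / t_tx = 1000 bits / 0.1475 s = 6.780 kbps.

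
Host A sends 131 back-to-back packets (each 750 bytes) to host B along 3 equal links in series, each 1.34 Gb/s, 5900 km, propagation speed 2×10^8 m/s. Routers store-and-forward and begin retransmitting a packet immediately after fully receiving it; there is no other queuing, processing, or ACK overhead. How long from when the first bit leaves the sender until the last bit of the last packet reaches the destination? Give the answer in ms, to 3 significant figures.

89.1 ms

Per-hop transmission t_tx = L/R = 6000/1340000000 = 0.00447761 ms.
Per-hop propagation t_prop = 5900000/200000000 = 29.5 ms.
Pipeline fill: first packet needs 3·t_tx to clear all hops; remaining 130 packets each add one t_tx.
Total = (3+131-1)·t_tx + 3·t_prop = 133·0.00447761 + 3·29.5 = 89.1 ms.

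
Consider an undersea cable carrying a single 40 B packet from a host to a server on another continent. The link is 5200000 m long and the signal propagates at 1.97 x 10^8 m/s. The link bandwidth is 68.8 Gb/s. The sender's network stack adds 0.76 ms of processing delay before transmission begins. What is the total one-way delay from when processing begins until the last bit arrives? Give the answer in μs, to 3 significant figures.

27200 μs

L = 40 × 8 = 320 bits.
Transmission delay = L/R = 320 / 68800000000 = 0.00465116 μs.
Propagation delay = d/s = 5200000 m / 197000000 m/s = 26395.9 μs.
Plus processing delay 0.76 ms = 760 μs.
Total = 27200 μs.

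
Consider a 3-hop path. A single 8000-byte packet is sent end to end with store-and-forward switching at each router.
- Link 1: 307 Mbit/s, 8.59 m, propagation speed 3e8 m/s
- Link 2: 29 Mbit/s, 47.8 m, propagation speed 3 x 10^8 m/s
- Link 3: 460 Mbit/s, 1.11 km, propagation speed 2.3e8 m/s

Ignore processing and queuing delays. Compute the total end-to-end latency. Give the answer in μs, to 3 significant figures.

L = 8000 × 8 = 64000 bits.
Transmission delays (L/R per hop): 208.469, 2206.9, 139.13 μs; sum = 2554.5 μs.
Propagation delays (d/s per hop): 0.0286333, 0.159333, 4.82609 μs; sum = 5.01405 μs.
End-to-end = 2560 μs.

2560 μs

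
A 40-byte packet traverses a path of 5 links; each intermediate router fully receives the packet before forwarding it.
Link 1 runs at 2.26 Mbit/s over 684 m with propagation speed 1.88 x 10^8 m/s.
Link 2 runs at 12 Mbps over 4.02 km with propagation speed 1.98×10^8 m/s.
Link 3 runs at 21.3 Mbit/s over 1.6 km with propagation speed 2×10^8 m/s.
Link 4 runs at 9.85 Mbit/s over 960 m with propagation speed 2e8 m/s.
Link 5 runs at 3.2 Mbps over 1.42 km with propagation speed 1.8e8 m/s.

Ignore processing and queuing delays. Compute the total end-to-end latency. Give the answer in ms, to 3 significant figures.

0.360 ms

L = 40 × 8 = 320 bits.
Transmission delays (L/R per hop): 0.141593, 0.0266667, 0.0150235, 0.0324873, 0.1 ms; sum = 0.31577 ms.
Propagation delays (d/s per hop): 0.0036383, 0.020303, 0.008, 0.0048, 0.00788889 ms; sum = 0.0446302 ms.
End-to-end = 0.360 ms.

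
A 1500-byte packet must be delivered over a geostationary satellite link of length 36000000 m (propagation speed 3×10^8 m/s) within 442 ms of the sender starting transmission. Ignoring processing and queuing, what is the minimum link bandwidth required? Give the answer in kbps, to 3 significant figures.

L = 12000 bits.
Propagation delay = 36000000 / 300000000 = 120 ms.
Transmission budget = 442 − 120 = 322 ms.
R ≥ L / t_tx = 12000 bits / 0.322 s = 37.3 kbps.

37.3 kbps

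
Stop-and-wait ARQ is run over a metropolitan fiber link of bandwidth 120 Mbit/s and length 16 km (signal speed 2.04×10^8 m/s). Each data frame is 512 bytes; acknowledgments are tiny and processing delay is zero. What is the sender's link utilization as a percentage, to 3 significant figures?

17.9 %

t_tx = L/R = 4096/120000000 = 3.41333e-05 s.
t_prop = 16000/204000000 = 7.84314e-05 s; RTT = 0.000156863 s.
Cycle = t_tx + RTT = 0.000190996 s.
Utilization = t_tx / cycle = 3.41333e-05/0.000190996 = 17.9 %.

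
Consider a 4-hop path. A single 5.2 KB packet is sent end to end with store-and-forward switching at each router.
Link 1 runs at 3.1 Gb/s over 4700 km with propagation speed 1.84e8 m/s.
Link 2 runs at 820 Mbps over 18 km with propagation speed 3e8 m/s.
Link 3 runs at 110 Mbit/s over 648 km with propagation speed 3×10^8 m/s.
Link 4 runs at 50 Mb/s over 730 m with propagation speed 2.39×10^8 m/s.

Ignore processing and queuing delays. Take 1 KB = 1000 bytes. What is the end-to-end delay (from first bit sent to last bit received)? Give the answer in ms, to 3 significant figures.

L = 41600 bits.
Transmission delays (L/R per hop): 0.0134194, 0.0507317, 0.378182, 0.832 ms; sum = 1.27433 ms.
Propagation delays (d/s per hop): 25.5435, 0.06, 2.16, 0.00305439 ms; sum = 27.7665 ms.
End-to-end = 29.0 ms.

29.0 ms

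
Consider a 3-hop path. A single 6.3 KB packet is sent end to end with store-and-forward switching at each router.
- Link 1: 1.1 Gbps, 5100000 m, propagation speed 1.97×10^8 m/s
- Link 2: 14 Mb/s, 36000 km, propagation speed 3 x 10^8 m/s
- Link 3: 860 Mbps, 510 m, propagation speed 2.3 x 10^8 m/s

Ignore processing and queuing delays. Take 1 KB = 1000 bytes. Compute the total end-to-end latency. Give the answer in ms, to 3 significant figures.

150 ms

L = 50400 bits.
Transmission delays (L/R per hop): 0.0458182, 3.6, 0.0586047 ms; sum = 3.70442 ms.
Propagation delays (d/s per hop): 25.8883, 120, 0.00221739 ms; sum = 145.891 ms.
End-to-end = 150 ms.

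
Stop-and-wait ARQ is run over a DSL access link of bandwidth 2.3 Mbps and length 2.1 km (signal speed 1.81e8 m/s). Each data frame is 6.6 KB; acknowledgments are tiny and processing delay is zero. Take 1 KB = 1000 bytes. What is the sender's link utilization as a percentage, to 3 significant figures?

t_tx = L/R = 52800/2300000 = 0.0229565 s.
t_prop = 2100/181000000 = 1.16022e-05 s; RTT = 2.32044e-05 s.
Cycle = t_tx + RTT = 0.0229797 s.
Utilization = t_tx / cycle = 0.0229565/0.0229797 = 99.9 %.

99.9 %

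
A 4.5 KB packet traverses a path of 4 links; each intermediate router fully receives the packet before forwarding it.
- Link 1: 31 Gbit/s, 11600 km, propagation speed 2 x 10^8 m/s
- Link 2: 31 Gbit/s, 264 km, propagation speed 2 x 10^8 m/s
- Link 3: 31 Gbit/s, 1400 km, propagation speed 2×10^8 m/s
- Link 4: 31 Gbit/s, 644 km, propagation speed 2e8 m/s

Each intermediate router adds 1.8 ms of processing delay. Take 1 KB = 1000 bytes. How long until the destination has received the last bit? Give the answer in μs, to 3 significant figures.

L = 36000 bits.
Transmission delay per hop = L/R = 36000/31000000000 = 1.16129 μs; 4 hops → 4.64516 μs.
Propagation delays (d/s per hop): 58000, 1320, 7000, 3220 μs; sum = 69540 μs.
Processing at 3 router(s): 3 × 1.8 ms = 5400 μs.
End-to-end = 74900 μs.

74900 μs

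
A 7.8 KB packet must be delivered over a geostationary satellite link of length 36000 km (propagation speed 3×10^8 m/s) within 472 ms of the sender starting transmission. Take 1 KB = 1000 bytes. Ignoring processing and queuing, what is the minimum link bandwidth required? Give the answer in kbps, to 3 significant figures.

L = 62400 bits.
Propagation delay = 36000000 / 300000000 = 120 ms.
Transmission budget = 472 − 120 = 352 ms.
R ≥ L / t_tx = 62400 bits / 0.352 s = 177 kbps.

177 kbps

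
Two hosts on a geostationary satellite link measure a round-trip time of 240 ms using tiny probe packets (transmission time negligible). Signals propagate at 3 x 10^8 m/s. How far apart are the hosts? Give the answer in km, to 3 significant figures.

36000 km

One-way propagation = RTT/2 = 120 ms.
d = s × t = 300000000 × 0.12 = 36000 km.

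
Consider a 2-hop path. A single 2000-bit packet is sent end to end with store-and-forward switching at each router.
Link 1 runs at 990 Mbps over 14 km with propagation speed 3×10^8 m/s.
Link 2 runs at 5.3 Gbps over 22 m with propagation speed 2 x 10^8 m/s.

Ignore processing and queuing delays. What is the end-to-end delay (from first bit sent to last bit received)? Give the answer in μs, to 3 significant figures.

Transmission delays (L/R per hop): 2.0202, 0.377358 μs; sum = 2.39756 μs.
Propagation delays (d/s per hop): 46.6667, 0.11 μs; sum = 46.7767 μs.
End-to-end = 49.2 μs.

49.2 μs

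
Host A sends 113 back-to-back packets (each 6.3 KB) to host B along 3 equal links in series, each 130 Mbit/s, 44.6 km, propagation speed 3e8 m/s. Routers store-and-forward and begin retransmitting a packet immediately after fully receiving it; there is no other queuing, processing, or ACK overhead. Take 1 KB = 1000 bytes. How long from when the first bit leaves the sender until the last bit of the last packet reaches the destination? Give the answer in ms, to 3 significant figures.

45.0 ms

Per-hop transmission t_tx = L/R = 50400/130000000 = 0.387692 ms.
Per-hop propagation t_prop = 44600/300000000 = 0.148667 ms.
Pipeline fill: first packet needs 3·t_tx to clear all hops; remaining 112 packets each add one t_tx.
Total = (3+113-1)·t_tx + 3·t_prop = 115·0.387692 + 3·0.148667 = 45.0 ms.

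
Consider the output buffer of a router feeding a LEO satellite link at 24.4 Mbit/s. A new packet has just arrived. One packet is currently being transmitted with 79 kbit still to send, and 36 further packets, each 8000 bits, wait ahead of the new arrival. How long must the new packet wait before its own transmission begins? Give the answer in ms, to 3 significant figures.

15.0 ms

Each queued packet: L/R = 8000/24400000 = 0.327869 ms.
36 queued → 11.8033 ms.
Plus remaining 79000 bits of current packet: 3.2377 ms.
Queuing delay = 15.0 ms.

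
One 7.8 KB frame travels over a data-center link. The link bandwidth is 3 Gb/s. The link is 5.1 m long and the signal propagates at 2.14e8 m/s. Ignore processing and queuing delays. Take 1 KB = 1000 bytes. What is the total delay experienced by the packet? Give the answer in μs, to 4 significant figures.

L = 62400 bits.
Transmission delay = L/R = 62400 / 3000000000 = 20.8 μs.
Propagation delay = d/s = 5.1 m / 214000000 m/s = 0.0238318 μs.
Total = 20.82 μs.

20.82 μs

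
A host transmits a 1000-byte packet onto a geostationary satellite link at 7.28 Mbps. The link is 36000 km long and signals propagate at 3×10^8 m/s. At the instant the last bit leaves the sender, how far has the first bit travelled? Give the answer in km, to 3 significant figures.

330 km

t_tx = L/R = 8000/7280000 = 0.0010989 s.
Distance = s × t_tx = 300000000 × 0.0010989 = 330 km.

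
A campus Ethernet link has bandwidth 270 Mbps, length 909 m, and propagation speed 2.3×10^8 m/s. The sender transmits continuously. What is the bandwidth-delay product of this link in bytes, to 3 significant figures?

Propagation delay = 909 / 2.3e+08 = 3.95217e-06 s.
BDP = R × t_prop = 270000000 × 3.95217e-06 = 1067.09 bits.
In bytes: 1067.09/8 = 133 bytes.

133 bytes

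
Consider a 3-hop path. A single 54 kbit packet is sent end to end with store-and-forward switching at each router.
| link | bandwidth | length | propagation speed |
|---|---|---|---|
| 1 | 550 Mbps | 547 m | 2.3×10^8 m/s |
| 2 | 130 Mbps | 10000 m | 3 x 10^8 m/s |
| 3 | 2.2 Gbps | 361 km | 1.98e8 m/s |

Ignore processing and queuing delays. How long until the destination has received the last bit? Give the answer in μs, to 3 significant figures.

2400 μs

L = 54000 bits.
Transmission delays (L/R per hop): 98.1818, 415.385, 24.5455 μs; sum = 538.112 μs.
Propagation delays (d/s per hop): 2.37826, 33.3333, 1823.23 μs; sum = 1858.94 μs.
End-to-end = 2400 μs.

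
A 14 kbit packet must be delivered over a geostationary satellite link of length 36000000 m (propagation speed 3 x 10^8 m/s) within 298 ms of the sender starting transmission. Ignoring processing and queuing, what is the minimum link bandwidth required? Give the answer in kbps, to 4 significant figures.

78.65 kbps

Propagation delay = 36000000 / 300000000 = 120 ms.
Transmission budget = 298 − 120 = 178 ms.
R ≥ L / t_tx = 14000 bits / 0.178 s = 78.65 kbps.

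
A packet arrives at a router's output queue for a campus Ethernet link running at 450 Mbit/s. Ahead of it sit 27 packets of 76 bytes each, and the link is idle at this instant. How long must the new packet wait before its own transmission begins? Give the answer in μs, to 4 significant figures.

Each queued packet: L/R = 608/450000000 = 1.35111 μs.
27 queued → 36.48 μs.
Queuing delay = 36.48 μs.

36.48 μs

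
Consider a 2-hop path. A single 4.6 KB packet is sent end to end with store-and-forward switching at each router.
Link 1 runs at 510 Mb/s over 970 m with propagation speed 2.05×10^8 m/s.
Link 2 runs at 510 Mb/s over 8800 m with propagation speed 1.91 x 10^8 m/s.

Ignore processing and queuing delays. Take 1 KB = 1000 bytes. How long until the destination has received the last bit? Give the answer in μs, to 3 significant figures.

195 μs

L = 36800 bits.
Transmission delay per hop = L/R = 36800/510000000 = 72.1569 μs; 2 hops → 144.314 μs.
Propagation delays (d/s per hop): 4.73171, 46.0733 μs; sum = 50.805 μs.
End-to-end = 195 μs.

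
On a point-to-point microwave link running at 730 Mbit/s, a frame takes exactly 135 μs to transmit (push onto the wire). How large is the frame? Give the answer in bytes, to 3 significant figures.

L = R × t_tx = 730000000 b/s × 0.000135 s = 98550 bits.
In bytes: 98550 / 8 = 12300 bytes.

12300 bytes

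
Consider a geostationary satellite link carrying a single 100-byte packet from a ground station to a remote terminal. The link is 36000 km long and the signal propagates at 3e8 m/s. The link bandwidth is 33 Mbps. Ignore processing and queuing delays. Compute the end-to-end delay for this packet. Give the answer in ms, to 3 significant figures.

L = 100 × 8 = 800 bits.
Transmission delay = L/R = 800 / 33000000 = 0.0242424 ms.
Propagation delay = d/s = 36000000 m / 300000000 m/s = 120 ms.
Total = 120 ms.

120 ms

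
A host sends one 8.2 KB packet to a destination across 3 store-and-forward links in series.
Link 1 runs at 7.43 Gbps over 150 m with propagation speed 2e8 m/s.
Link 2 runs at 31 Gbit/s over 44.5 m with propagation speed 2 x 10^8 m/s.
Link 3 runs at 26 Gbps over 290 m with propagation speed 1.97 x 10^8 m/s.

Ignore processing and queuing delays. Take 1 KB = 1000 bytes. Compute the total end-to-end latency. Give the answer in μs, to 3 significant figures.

L = 65600 bits.
Transmission delays (L/R per hop): 8.82907, 2.11613, 2.52308 μs; sum = 13.4683 μs.
Propagation delays (d/s per hop): 0.75, 0.2225, 1.47208 μs; sum = 2.44458 μs.
End-to-end = 15.9 μs.

15.9 μs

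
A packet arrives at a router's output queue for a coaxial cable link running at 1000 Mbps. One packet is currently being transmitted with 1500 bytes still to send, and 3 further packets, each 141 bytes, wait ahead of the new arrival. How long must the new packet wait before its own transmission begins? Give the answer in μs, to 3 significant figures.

Each queued packet: L/R = 1128/1000000000 = 1.128 μs.
3 queued → 3.384 μs.
Plus remaining 12000 bits of current packet: 12 μs.
Queuing delay = 15.4 μs.

15.4 μs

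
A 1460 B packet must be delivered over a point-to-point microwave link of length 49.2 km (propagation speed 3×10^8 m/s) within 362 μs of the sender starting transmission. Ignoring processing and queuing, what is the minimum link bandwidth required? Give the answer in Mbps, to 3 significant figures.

L = 11680 bits.
Propagation delay = 49200 / 300000000 = 164 μs.
Transmission budget = 362 − 164 = 198 μs.
R ≥ L / t_tx = 11680 bits / 0.000198 s = 59.0 Mbps.

59.0 Mbps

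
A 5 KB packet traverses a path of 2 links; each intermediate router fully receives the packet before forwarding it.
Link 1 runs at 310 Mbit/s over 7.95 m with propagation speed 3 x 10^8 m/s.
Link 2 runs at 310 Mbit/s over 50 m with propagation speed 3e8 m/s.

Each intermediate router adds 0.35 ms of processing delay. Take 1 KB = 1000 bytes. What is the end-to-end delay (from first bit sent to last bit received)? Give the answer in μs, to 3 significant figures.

608 μs

L = 40000 bits.
Transmission delay per hop = L/R = 40000/310000000 = 129.032 μs; 2 hops → 258.065 μs.
Propagation delays (d/s per hop): 0.0265, 0.166667 μs; sum = 0.193167 μs.
Processing at 1 router(s): 1 × 0.35 ms = 350 μs.
End-to-end = 608 μs.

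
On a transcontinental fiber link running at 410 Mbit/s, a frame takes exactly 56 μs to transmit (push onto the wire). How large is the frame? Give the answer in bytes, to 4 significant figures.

2870 bytes

L = R × t_tx = 410000000 b/s × 5.6e-05 s = 22960 bits.
In bytes: 22960 / 8 = 2870 bytes.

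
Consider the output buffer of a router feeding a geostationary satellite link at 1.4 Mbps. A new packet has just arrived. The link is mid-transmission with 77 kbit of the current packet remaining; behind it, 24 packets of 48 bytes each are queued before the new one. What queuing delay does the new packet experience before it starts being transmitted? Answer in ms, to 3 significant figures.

Each queued packet: L/R = 384/1400000 = 0.274286 ms.
24 queued → 6.58286 ms.
Plus remaining 77000 bits of current packet: 55 ms.
Queuing delay = 61.6 ms.

61.6 ms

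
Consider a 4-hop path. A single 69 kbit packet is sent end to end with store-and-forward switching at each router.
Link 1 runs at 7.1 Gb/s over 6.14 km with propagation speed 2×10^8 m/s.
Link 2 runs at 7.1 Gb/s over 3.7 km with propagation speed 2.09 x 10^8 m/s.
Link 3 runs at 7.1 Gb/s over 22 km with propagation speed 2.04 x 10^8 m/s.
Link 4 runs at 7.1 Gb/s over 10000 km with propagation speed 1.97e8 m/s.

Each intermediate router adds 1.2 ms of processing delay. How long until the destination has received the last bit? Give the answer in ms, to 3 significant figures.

54.6 ms

L = 69000 bits.
Transmission delay per hop = L/R = 69000/7100000000 = 0.00971831 ms; 4 hops → 0.0388732 ms.
Propagation delays (d/s per hop): 0.0307, 0.0177033, 0.107843, 50.7614 ms; sum = 50.9177 ms.
Processing at 3 router(s): 3 × 1.2 ms = 3.6 ms.
End-to-end = 54.6 ms.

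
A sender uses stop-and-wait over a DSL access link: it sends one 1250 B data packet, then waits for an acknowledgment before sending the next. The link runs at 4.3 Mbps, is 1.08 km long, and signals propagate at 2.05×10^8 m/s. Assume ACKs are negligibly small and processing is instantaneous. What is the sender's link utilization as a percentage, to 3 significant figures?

99.5 %

t_tx = L/R = 10000/4300000 = 0.00232558 s.
t_prop = 1080/2.05e+08 = 5.26829e-06 s; RTT = 1.05366e-05 s.
Cycle = t_tx + RTT = 0.00233612 s.
Utilization = t_tx / cycle = 0.00232558/0.00233612 = 99.5 %.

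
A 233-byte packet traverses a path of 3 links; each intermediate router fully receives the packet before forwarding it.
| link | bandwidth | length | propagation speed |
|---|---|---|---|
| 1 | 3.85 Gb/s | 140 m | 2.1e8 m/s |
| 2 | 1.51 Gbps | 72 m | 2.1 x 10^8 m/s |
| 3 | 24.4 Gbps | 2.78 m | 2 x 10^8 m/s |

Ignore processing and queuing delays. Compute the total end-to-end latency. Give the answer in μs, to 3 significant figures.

L = 233 × 8 = 1864 bits.
Transmission delays (L/R per hop): 0.484156, 1.23444, 0.0763934 μs; sum = 1.79499 μs.
Propagation delays (d/s per hop): 0.666667, 0.342857, 0.0139 μs; sum = 1.02342 μs.
End-to-end = 2.82 μs.

2.82 μs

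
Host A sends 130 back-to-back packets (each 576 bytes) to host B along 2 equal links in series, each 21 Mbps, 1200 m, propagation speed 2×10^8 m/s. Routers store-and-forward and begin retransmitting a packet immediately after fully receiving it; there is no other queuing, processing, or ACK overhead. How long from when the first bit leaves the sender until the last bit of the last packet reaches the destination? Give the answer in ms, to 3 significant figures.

Per-hop transmission t_tx = L/R = 4608/21000000 = 0.219429 ms.
Per-hop propagation t_prop = 1200/200000000 = 0.006 ms.
Pipeline fill: first packet needs 2·t_tx to clear all hops; remaining 129 packets each add one t_tx.
Total = (2+130-1)·t_tx + 2·t_prop = 131·0.219429 + 2·0.006 = 28.8 ms.

28.8 ms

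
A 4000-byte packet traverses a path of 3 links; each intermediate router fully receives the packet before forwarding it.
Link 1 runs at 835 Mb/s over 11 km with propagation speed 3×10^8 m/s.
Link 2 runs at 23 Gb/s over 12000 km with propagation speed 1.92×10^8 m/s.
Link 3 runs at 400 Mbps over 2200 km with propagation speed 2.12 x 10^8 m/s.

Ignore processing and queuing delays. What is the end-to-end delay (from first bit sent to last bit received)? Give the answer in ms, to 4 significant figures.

73.03 ms

L = 4000 × 8 = 32000 bits.
Transmission delays (L/R per hop): 0.0383234, 0.0013913, 0.08 ms; sum = 0.119715 ms.
Propagation delays (d/s per hop): 0.0366667, 62.5, 10.3774 ms; sum = 72.914 ms.
End-to-end = 73.03 ms.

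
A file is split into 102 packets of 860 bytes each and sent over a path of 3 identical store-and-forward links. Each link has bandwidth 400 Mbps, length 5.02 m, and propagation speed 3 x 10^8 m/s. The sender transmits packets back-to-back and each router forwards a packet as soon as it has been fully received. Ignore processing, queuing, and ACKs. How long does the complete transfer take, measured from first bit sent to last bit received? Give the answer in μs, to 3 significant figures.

Per-hop transmission t_tx = L/R = 6880/400000000 = 17.2 μs.
Per-hop propagation t_prop = 5.02/300000000 = 0.0167333 μs.
Pipeline fill: first packet needs 3·t_tx to clear all hops; remaining 101 packets each add one t_tx.
Total = (3+102-1)·t_tx + 3·t_prop = 104·17.2 + 3·0.0167333 = 1790 μs.

1790 μs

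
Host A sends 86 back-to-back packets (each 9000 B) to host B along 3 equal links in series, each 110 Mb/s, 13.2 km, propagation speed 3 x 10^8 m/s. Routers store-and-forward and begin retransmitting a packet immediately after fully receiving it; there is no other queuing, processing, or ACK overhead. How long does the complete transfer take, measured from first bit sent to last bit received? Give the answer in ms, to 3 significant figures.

Per-hop transmission t_tx = L/R = 72000/110000000 = 0.654545 ms.
Per-hop propagation t_prop = 13200/300000000 = 0.044 ms.
Pipeline fill: first packet needs 3·t_tx to clear all hops; remaining 85 packets each add one t_tx.
Total = (3+86-1)·t_tx + 3·t_prop = 88·0.654545 + 3·0.044 = 57.7 ms.

57.7 ms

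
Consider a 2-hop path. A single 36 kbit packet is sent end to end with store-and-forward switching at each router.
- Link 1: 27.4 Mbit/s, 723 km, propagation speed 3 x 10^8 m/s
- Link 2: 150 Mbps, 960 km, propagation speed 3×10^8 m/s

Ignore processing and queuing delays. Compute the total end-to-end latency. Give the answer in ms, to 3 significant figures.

7.16 ms

L = 36000 bits.
Transmission delays (L/R per hop): 1.31387, 0.24 ms; sum = 1.55387 ms.
Propagation delays (d/s per hop): 2.41, 3.2 ms; sum = 5.61 ms.
End-to-end = 7.16 ms.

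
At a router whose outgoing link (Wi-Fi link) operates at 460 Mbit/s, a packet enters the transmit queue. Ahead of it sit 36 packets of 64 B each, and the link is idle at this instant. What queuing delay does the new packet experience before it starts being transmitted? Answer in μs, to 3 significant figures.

Each queued packet: L/R = 512/460000000 = 1.11304 μs.
36 queued → 40.0696 μs.
Queuing delay = 40.1 μs.

40.1 μs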